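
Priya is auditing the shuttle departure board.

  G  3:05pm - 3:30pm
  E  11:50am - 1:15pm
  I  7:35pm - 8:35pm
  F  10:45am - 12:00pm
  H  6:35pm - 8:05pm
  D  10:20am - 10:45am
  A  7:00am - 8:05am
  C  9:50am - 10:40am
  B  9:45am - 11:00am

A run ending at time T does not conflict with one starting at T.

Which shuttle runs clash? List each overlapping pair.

Check each pair: they overlap iff neither finishes before the other starts.
Sorted by start: A, B, C, D, F, E, G, H, I.
B starts after A ends, so A has no further overlaps.
C starts before B ends → B and C overlap.
D starts before B ends → B and D overlap.
F starts before B ends → B and F overlap.
E starts after B ends, so B has no further overlaps.
D starts before C ends → C and D overlap.
F starts after C ends, so C has no further overlaps.
F starts exactly when D ends (back-to-back, no overlap), so D has no further overlaps.
E starts before F ends → F and E overlap.
G starts after F ends, so F has no further overlaps.
G starts after E ends, so E has no further overlaps.
H starts after G ends, so G has no further overlaps.
I starts before H ends → H and I overlap.

B & C, B & D, B & F, C & D, E & F, H & I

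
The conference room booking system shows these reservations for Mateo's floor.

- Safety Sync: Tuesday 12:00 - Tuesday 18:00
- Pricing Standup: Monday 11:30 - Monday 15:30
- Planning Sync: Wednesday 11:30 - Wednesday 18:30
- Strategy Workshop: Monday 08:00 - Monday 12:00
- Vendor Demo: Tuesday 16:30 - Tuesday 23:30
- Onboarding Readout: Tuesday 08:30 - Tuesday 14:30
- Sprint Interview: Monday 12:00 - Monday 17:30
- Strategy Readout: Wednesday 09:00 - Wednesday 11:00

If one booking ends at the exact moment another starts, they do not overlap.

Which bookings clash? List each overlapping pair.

Onboarding Readout & Safety Sync, Pricing Standup & Sprint Interview, Pricing Standup & Strategy Workshop, Safety Sync & Vendor Demo

Sorted by start: Strategy Workshop, Pricing Standup, Sprint Interview, Onboarding Readout, Safety Sync, Vendor Demo, Strategy Readout, Planning Sync.
Pricing Standup starts before Strategy Workshop ends → Strategy Workshop and Pricing Standup overlap.
Sprint Interview starts exactly when Strategy Workshop ends (back-to-back, no overlap), so Strategy Workshop has no further overlaps.
Sprint Interview starts before Pricing Standup ends → Pricing Standup and Sprint Interview overlap.
Onboarding Readout starts after Pricing Standup ends, so Pricing Standup has no further overlaps.
Onboarding Readout starts after Sprint Interview ends, so Sprint Interview has no further overlaps.
Safety Sync starts before Onboarding Readout ends → Onboarding Readout and Safety Sync overlap.
Vendor Demo starts after Onboarding Readout ends, so Onboarding Readout has no further overlaps.
Vendor Demo starts before Safety Sync ends → Safety Sync and Vendor Demo overlap.
Strategy Readout starts after Safety Sync ends, so Safety Sync has no further overlaps.
Strategy Readout starts after Vendor Demo ends, so Vendor Demo has no further overlaps.
Planning Sync starts after Strategy Readout ends.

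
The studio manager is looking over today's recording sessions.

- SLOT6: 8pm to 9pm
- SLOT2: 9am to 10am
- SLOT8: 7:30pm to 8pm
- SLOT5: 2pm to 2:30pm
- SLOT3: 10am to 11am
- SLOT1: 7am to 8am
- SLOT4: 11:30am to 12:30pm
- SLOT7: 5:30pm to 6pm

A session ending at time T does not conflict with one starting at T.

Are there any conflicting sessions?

No

Sorted by start: SLOT1, SLOT2, SLOT3, SLOT4, SLOT5, SLOT7, SLOT8, SLOT6.
SLOT2 starts after SLOT1 ends — done with SLOT1.
SLOT3 starts exactly when SLOT2 ends (back-to-back, no overlap) — done with SLOT2.
SLOT4 starts after SLOT3 ends — done with SLOT3.
SLOT5 starts after SLOT4 ends — done with SLOT4.
SLOT7 starts after SLOT5 ends — done with SLOT5.
SLOT8 starts after SLOT7 ends — done with SLOT7.
SLOT6 starts exactly when SLOT8 ends (back-to-back, no overlap).
Every pair is clear; the schedule has no overlaps.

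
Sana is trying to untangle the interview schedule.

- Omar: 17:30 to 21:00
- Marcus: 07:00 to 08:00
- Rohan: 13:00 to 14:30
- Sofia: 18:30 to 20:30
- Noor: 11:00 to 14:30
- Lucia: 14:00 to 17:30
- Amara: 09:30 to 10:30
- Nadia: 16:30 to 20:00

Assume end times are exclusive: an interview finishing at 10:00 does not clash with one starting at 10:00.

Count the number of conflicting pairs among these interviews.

Sorted by start: Marcus, Amara, Noor, Rohan, Lucia, Nadia, Omar, Sofia.
Amara starts after Marcus ends, so Marcus has no further overlaps.
Noor starts after Amara ends, so Amara has no further overlaps.
Rohan starts before Noor ends → Noor and Rohan overlap.
Lucia starts before Noor ends → Noor and Lucia overlap.
Nadia starts after Noor ends, so Noor has no further overlaps.
Lucia starts before Rohan ends → Rohan and Lucia overlap.
Nadia starts after Rohan ends, so Rohan has no further overlaps.
Nadia starts before Lucia ends → Lucia and Nadia overlap.
Omar starts exactly when Lucia ends (back-to-back, no overlap), so Lucia has no further overlaps.
Omar starts before Nadia ends → Nadia and Omar overlap.
Sofia starts before Nadia ends → Nadia and Sofia overlap.
Sofia starts before Omar ends → Omar and Sofia overlap.
Overlapping pairs: Lucia & Nadia, Lucia & Noor, Lucia & Rohan, Nadia & Omar, Nadia & Sofia, Noor & Rohan, Omar & Sofia — 7 in total.

7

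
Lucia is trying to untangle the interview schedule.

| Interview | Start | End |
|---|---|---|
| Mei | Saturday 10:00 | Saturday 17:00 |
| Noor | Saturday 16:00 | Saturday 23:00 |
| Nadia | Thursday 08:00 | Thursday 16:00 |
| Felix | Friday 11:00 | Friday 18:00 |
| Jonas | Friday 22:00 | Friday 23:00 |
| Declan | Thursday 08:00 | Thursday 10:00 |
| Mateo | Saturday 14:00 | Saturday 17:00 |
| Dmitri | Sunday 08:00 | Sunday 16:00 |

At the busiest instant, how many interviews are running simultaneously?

Sort all start/end points and keep a running count:
Thursday 08:00 start Declan → 1
Thursday 08:00 start Nadia → 2
Thursday 10:00 end Declan → 1
Thursday 16:00 end Nadia → 0
Friday 11:00 start Felix → 1
Friday 18:00 end Felix → 0
Friday 22:00 start Jonas → 1
Friday 23:00 end Jonas → 0
Saturday 10:00 start Mei → 1
Saturday 14:00 start Mateo → 2
Saturday 16:00 start Noor → 3
Saturday 17:00 end Mateo → 2
Saturday 17:00 end Mei → 1
Saturday 23:00 end Noor → 0
Sunday 08:00 start Dmitri → 1
Sunday 16:00 end Dmitri → 0
Peak is 3, at Saturday 16:00 (Mateo, Mei, Noor).

3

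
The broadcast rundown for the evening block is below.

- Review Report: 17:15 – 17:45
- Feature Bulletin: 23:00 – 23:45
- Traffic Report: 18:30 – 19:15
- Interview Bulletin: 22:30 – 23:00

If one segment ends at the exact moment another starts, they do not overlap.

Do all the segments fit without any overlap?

Check each pair: they overlap iff neither finishes before the other starts.
Sorted by start: Review Report, Traffic Report, Interview Bulletin, Feature Bulletin.
Traffic Report starts after Review Report ends, so nothing later overlaps Review Report either.
Interview Bulletin starts after Traffic Report ends, so nothing later overlaps Traffic Report either.
Feature Bulletin starts exactly when Interview Bulletin ends (back-to-back, no overlap).
Every pair is clear; the schedule has no overlaps.

Yes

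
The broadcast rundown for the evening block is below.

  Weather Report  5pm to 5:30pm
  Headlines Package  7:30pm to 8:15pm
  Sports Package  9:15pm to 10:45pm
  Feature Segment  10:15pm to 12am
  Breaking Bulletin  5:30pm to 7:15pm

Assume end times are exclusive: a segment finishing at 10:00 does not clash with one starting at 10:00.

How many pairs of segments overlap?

1

Sorted by start: Weather Report, Breaking Bulletin, Headlines Package, Sports Package, Feature Segment.
Breaking Bulletin starts exactly when Weather Report ends (back-to-back, no overlap) — done with Weather Report.
Headlines Package starts after Breaking Bulletin ends — done with Breaking Bulletin.
Sports Package starts after Headlines Package ends — done with Headlines Package.
Feature Segment starts before Sports Package ends → Sports Package and Feature Segment overlap.
Overlapping pairs: Feature Segment & Sports Package — 1 in total.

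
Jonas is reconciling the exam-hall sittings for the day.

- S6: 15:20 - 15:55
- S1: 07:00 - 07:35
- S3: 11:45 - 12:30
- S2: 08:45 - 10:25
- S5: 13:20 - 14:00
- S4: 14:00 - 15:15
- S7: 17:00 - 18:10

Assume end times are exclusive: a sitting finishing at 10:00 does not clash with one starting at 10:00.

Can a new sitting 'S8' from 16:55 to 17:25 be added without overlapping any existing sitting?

S1: ends 07:35 at or before S8 starts 16:55 → clear.
S2: ends 10:25 at or before S8 starts 16:55 → clear.
S3: ends 12:30 at or before S8 starts 16:55 → clear.
S5: ends 14:00 at or before S8 starts 16:55 → clear.
S4: ends 15:15 at or before S8 starts 16:55 → clear.
S6: ends 15:55 at or before S8 starts 16:55 → clear.
S7: starts 17:00 before S8 ends 17:25, and ends 18:10 after S8 starts 16:55 → overlap.
S8 overlaps S7.

No — it overlaps S7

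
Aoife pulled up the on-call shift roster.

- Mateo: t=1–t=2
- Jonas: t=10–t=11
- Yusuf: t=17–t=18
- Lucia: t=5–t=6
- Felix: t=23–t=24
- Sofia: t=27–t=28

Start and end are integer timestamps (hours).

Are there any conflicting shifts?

No

Two intervals overlap when each starts before the other ends.
Sorted by start: Mateo, Lucia, Jonas, Yusuf, Felix, Sofia.
Lucia starts after Mateo ends, so Mateo has no further overlaps.
Jonas starts after Lucia ends, so Lucia has no further overlaps.
Yusuf starts after Jonas ends, so Jonas has no further overlaps.
Felix starts after Yusuf ends, so Yusuf has no further overlaps.
Sofia starts after Felix ends.
Every pair is clear; the schedule has no overlaps.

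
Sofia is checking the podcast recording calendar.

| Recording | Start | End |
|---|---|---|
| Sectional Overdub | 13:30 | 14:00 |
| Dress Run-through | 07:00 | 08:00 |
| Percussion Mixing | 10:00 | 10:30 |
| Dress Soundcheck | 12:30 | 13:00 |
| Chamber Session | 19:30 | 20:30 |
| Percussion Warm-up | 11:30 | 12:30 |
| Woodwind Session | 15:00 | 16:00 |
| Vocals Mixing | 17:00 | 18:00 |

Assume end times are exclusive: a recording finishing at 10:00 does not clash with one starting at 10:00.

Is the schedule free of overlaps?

Check each pair: they overlap iff neither finishes before the other starts.
Sorted by start: Dress Run-through, Percussion Mixing, Percussion Warm-up, Dress Soundcheck, Sectional Overdub, Woodwind Session, Vocals Mixing, Chamber Session.
Percussion Mixing starts after Dress Run-through ends, so nothing later overlaps Dress Run-through either.
Percussion Warm-up starts after Percussion Mixing ends, so nothing later overlaps Percussion Mixing either.
Dress Soundcheck starts exactly when Percussion Warm-up ends (back-to-back, no overlap), so nothing later overlaps Percussion Warm-up either.
Sectional Overdub starts after Dress Soundcheck ends, so nothing later overlaps Dress Soundcheck either.
Woodwind Session starts after Sectional Overdub ends, so nothing later overlaps Sectional Overdub either.
Vocals Mixing starts after Woodwind Session ends, so nothing later overlaps Woodwind Session either.
Chamber Session starts after Vocals Mixing ends.
Every pair is clear; the schedule has no overlaps.

Yes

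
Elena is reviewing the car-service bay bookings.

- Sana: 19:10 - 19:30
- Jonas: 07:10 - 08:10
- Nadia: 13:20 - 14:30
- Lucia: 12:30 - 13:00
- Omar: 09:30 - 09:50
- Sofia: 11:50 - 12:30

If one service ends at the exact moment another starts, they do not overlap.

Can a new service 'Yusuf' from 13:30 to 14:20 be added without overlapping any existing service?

No — it overlaps Nadia

Jonas: ends 08:10 at or before Yusuf starts 13:30 → clear.
Omar: ends 09:50 at or before Yusuf starts 13:30 → clear.
Sofia: ends 12:30 at or before Yusuf starts 13:30 → clear.
Lucia: ends 13:00 at or before Yusuf starts 13:30 → clear.
Nadia: starts 13:20 before Yusuf ends 14:20, and ends 14:30 after Yusuf starts 13:30 → overlap.
Sana: starts 19:10 at or after Yusuf ends 14:20 → clear.
Yusuf overlaps Nadia.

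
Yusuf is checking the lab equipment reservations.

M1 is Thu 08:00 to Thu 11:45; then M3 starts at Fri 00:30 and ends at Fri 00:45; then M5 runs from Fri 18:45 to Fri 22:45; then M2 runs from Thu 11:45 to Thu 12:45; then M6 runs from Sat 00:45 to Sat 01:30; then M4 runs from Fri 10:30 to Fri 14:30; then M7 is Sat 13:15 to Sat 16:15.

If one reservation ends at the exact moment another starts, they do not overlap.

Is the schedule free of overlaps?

Yes

Sorted by start: M1, M2, M3, M4, M5, M6, M7.
M2 starts exactly when M1 ends (back-to-back, no overlap), so nothing later overlaps M1 either.
M3 starts after M2 ends, so nothing later overlaps M2 either.
M4 starts after M3 ends, so nothing later overlaps M3 either.
M5 starts after M4 ends, so nothing later overlaps M4 either.
M6 starts after M5 ends, so nothing later overlaps M5 either.
M7 starts after M6 ends.
Every pair is clear; the schedule has no overlaps.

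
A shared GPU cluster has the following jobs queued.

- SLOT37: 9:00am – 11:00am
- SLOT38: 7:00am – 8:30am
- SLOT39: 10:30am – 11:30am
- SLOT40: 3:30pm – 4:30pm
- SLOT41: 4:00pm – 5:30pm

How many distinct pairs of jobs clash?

Sorted by start: SLOT38, SLOT37, SLOT39, SLOT40, SLOT41.
SLOT37 starts after SLOT38 ends, so SLOT38 has no further overlaps.
SLOT39 starts before SLOT37 ends → SLOT37 and SLOT39 overlap.
SLOT40 starts after SLOT37 ends, so SLOT37 has no further overlaps.
SLOT40 starts after SLOT39 ends, so SLOT39 has no further overlaps.
SLOT41 starts before SLOT40 ends → SLOT40 and SLOT41 overlap.
Overlapping pairs: SLOT37 & SLOT39, SLOT40 & SLOT41 — 2 in total.

2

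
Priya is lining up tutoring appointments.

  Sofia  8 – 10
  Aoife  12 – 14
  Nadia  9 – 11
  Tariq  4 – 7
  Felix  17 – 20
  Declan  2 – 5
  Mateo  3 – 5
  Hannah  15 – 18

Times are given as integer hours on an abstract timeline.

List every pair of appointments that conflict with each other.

Declan & Mateo, Declan & Tariq, Felix & Hannah, Mateo & Tariq, Nadia & Sofia

Check each pair: they overlap iff neither finishes before the other starts.
Sorted by start: Declan, Mateo, Tariq, Sofia, Nadia, Aoife, Hannah, Felix.
Mateo starts before Declan ends → Declan and Mateo overlap.
Tariq starts before Declan ends → Declan and Tariq overlap.
Sofia starts after Declan ends, so nothing later overlaps Declan either.
Tariq starts before Mateo ends → Mateo and Tariq overlap.
Sofia starts after Mateo ends, so nothing later overlaps Mateo either.
Sofia starts after Tariq ends, so nothing later overlaps Tariq either.
Nadia starts before Sofia ends → Sofia and Nadia overlap.
Aoife starts after Sofia ends, so nothing later overlaps Sofia either.
Aoife starts after Nadia ends, so nothing later overlaps Nadia either.
Hannah starts after Aoife ends, so nothing later overlaps Aoife either.
Felix starts before Hannah ends → Hannah and Felix overlap.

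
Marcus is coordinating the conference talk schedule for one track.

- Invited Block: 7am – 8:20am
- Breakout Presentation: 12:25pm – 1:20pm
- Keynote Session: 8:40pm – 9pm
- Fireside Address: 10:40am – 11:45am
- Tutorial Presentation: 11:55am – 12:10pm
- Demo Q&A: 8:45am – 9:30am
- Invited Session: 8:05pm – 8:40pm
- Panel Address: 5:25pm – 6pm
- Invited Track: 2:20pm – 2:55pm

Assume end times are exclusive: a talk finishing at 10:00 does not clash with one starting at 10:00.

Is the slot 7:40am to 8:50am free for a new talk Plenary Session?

No — it overlaps Demo Q&A, Invited Block

Invited Block: starts 7am before Plenary Session ends 8:50am, and ends 8:20am after Plenary Session starts 7:40am → overlap.
Demo Q&A: starts 8:45am before Plenary Session ends 8:50am, and ends 9:30am after Plenary Session starts 7:40am → overlap.
Fireside Address: starts 10:40am at or after Plenary Session ends 8:50am → clear.
Tutorial Presentation: starts 11:55am at or after Plenary Session ends 8:50am → clear.
Breakout Presentation: starts 12:25pm at or after Plenary Session ends 8:50am → clear.
Invited Track: starts 2:20pm at or after Plenary Session ends 8:50am → clear.
Panel Address: starts 5:25pm at or after Plenary Session ends 8:50am → clear.
Invited Session: starts 8:05pm at or after Plenary Session ends 8:50am → clear.
Keynote Session: starts 8:40pm at or after Plenary Session ends 8:50am → clear.
Plenary Session overlaps Invited Block, Demo Q&A.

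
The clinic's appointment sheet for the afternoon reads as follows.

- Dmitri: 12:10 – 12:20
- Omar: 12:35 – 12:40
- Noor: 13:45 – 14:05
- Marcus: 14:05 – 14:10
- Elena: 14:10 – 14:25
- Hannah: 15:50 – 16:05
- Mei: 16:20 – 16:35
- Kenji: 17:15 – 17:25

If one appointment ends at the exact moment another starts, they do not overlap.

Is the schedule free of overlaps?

Check each pair: they overlap iff neither finishes before the other starts.
Sorted by start: Dmitri, Omar, Noor, Marcus, Elena, Hannah, Mei, Kenji.
Omar starts after Dmitri ends — done with Dmitri.
Noor starts after Omar ends — done with Omar.
Marcus starts exactly when Noor ends (back-to-back, no overlap) — done with Noor.
Elena starts exactly when Marcus ends (back-to-back, no overlap) — done with Marcus.
Hannah starts after Elena ends — done with Elena.
Mei starts after Hannah ends — done with Hannah.
Kenji starts after Mei ends.
Every pair is clear; the schedule has no overlaps.

Yes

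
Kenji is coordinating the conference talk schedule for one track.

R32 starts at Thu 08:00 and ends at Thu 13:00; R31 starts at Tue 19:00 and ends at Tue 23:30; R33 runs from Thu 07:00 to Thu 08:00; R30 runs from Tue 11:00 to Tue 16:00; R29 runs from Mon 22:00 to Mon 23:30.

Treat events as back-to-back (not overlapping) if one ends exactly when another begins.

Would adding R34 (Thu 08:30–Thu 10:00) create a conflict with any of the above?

R29: ends Mon 23:30 at or before R34 starts Thu 08:30 → clear.
R30: ends Tue 16:00 at or before R34 starts Thu 08:30 → clear.
R31: ends Tue 23:30 at or before R34 starts Thu 08:30 → clear.
R33: ends Thu 08:00 at or before R34 starts Thu 08:30 → clear.
R32: starts Thu 08:00 before R34 ends Thu 10:00, and ends Thu 13:00 after R34 starts Thu 08:30 → overlap.
R34 overlaps R32.

Yes — it overlaps R32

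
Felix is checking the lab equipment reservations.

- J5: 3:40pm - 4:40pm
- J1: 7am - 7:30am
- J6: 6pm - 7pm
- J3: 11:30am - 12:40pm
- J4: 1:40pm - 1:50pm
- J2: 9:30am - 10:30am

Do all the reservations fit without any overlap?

Sorted by start: J1, J2, J3, J4, J5, J6.
J2 starts after J1 ends, so nothing later overlaps J1 either.
J3 starts after J2 ends, so nothing later overlaps J2 either.
J4 starts after J3 ends, so nothing later overlaps J3 either.
J5 starts after J4 ends, so nothing later overlaps J4 either.
J6 starts after J5 ends.
Every pair is clear; the schedule has no overlaps.

Yes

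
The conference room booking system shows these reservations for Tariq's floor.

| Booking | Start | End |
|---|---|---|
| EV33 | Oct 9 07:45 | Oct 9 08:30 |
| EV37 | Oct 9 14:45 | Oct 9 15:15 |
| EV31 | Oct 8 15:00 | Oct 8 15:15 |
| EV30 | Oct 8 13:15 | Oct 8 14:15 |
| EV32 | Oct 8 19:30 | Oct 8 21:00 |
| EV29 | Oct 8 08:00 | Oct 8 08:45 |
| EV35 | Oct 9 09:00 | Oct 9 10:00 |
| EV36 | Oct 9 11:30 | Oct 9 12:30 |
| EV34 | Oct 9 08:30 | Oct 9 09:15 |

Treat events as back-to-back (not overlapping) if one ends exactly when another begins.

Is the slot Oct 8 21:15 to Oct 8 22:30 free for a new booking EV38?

Yes — the slot is free

EV29: ends Oct 8 08:45 at or before EV38 starts Oct 8 21:15 → clear.
EV30: ends Oct 8 14:15 at or before EV38 starts Oct 8 21:15 → clear.
EV31: ends Oct 8 15:15 at or before EV38 starts Oct 8 21:15 → clear.
EV32: ends Oct 8 21:00 at or before EV38 starts Oct 8 21:15 → clear.
EV33: starts Oct 9 07:45 at or after EV38 ends Oct 8 22:30 → clear.
EV34: starts Oct 9 08:30 at or after EV38 ends Oct 8 22:30 → clear.
EV35: starts Oct 9 09:00 at or after EV38 ends Oct 8 22:30 → clear.
EV36: starts Oct 9 11:30 at or after EV38 ends Oct 8 22:30 → clear.
EV37: starts Oct 9 14:45 at or after EV38 ends Oct 8 22:30 → clear.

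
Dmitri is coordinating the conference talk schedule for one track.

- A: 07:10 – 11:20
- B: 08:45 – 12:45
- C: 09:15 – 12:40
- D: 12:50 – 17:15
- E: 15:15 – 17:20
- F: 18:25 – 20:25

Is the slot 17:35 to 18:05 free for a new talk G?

A: ends 11:20 at or before G starts 17:35 → clear.
B: ends 12:45 at or before G starts 17:35 → clear.
C: ends 12:40 at or before G starts 17:35 → clear.
D: ends 17:15 at or before G starts 17:35 → clear.
E: ends 17:20 at or before G starts 17:35 → clear.
F: starts 18:25 at or after G ends 18:05 → clear.

Yes — the slot is free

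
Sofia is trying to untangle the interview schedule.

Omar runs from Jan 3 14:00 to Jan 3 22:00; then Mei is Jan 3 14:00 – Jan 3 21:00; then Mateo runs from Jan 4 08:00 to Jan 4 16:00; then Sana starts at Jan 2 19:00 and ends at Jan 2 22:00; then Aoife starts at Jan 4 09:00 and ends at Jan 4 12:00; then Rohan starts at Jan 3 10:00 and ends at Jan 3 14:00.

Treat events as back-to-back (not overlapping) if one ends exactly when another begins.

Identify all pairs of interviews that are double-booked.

Sorted by start: Sana, Rohan, Mei, Omar, Mateo, Aoife.
Rohan starts after Sana ends, so Sana has no further overlaps.
Mei starts exactly when Rohan ends (back-to-back, no overlap), so Rohan has no further overlaps.
Omar starts before Mei ends → Mei and Omar overlap.
Mateo starts after Mei ends, so Mei has no further overlaps.
Mateo starts after Omar ends, so Omar has no further overlaps.
Aoife starts before Mateo ends → Mateo and Aoife overlap.

Aoife & Mateo, Mei & Omar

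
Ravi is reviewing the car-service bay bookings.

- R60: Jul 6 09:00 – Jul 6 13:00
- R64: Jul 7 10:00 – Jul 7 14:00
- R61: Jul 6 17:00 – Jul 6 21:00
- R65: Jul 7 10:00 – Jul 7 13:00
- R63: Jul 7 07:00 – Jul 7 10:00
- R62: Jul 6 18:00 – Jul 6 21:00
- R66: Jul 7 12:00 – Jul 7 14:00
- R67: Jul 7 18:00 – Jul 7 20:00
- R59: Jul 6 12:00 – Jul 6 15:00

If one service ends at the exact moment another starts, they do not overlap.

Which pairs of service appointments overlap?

R59 & R60, R61 & R62, R64 & R65, R64 & R66, R65 & R66

Two intervals overlap when each starts before the other ends.
Sorted by start: R60, R59, R61, R62, R63, R64, R65, R66, R67.
R59 starts before R60 ends → R60 and R59 overlap.
R61 starts after R60 ends; R60 is clear from here.
R61 starts after R59 ends; R59 is clear from here.
R62 starts before R61 ends → R61 and R62 overlap.
R63 starts after R61 ends; R61 is clear from here.
R63 starts after R62 ends; R62 is clear from here.
R64 starts exactly when R63 ends (back-to-back, no overlap); R63 is clear from here.
R65 starts before R64 ends → R64 and R65 overlap.
R66 starts before R64 ends → R64 and R66 overlap.
R67 starts after R64 ends.
R66 starts before R65 ends → R65 and R66 overlap.
R67 starts after R65 ends.
R67 starts after R66 ends.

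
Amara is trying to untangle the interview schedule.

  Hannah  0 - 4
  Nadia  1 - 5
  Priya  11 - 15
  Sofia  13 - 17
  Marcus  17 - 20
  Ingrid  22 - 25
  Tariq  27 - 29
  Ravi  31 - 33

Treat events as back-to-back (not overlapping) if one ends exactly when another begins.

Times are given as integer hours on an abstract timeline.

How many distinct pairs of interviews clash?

2

Sorted by start: Hannah, Nadia, Priya, Sofia, Marcus, Ingrid, Tariq, Ravi.
Nadia starts before Hannah ends → Hannah and Nadia overlap.
Priya starts after Hannah ends, so Hannah has no further overlaps.
Priya starts after Nadia ends, so Nadia has no further overlaps.
Sofia starts before Priya ends → Priya and Sofia overlap.
Marcus starts after Priya ends, so Priya has no further overlaps.
Marcus starts exactly when Sofia ends (back-to-back, no overlap), so Sofia has no further overlaps.
Ingrid starts after Marcus ends, so Marcus has no further overlaps.
Tariq starts after Ingrid ends, so Ingrid has no further overlaps.
Ravi starts after Tariq ends.
Overlapping pairs: Hannah & Nadia, Priya & Sofia — 2 in total.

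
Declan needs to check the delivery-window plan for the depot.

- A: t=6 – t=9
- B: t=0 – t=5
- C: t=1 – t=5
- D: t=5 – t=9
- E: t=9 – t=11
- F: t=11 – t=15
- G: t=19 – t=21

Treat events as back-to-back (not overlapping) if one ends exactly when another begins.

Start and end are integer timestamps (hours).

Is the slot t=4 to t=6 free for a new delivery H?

B: starts t=0 before H ends t=6, and ends t=5 after H starts t=4 → overlap.
C: starts t=1 before H ends t=6, and ends t=5 after H starts t=4 → overlap.
D: starts t=5 before H ends t=6, and ends t=9 after H starts t=4 → overlap.
A: starts t=6 at or after H ends t=6 → clear.
E: starts t=9 at or after H ends t=6 → clear.
F: starts t=11 at or after H ends t=6 → clear.
G: starts t=19 at or after H ends t=6 → clear.
H overlaps B, C, D.

No — it overlaps B, C, D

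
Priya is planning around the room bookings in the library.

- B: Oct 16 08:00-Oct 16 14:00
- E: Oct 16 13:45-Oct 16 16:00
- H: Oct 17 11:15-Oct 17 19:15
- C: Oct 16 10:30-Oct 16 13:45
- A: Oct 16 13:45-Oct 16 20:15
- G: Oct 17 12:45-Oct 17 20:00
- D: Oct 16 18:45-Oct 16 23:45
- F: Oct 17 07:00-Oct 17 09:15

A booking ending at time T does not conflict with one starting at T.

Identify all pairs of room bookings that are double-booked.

A & B, A & D, A & E, B & C, B & E, G & H

Sorted by start: B, C, A, E, D, F, H, G.
C starts before B ends → B and C overlap.
A starts before B ends → B and A overlap.
E starts before B ends → B and E overlap.
D starts after B ends, so nothing later overlaps B either.
A starts exactly when C ends (back-to-back, no overlap), so nothing later overlaps C either.
E starts before A ends → A and E overlap.
D starts before A ends → A and D overlap.
F starts after A ends, so nothing later overlaps A either.
D starts after E ends, so nothing later overlaps E either.
F starts after D ends, so nothing later overlaps D either.
H starts after F ends, so nothing later overlaps F either.
G starts before H ends → H and G overlap.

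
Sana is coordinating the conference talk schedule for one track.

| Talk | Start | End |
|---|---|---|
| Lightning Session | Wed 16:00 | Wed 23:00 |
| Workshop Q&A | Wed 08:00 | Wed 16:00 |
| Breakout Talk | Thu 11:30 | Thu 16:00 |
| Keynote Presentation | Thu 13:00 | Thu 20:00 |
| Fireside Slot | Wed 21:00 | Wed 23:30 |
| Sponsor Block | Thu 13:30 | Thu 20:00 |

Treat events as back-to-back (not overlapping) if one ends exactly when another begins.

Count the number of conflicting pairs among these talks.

Sorted by start: Workshop Q&A, Lightning Session, Fireside Slot, Breakout Talk, Keynote Presentation, Sponsor Block.
Lightning Session starts exactly when Workshop Q&A ends (back-to-back, no overlap); Workshop Q&A is clear from here.
Fireside Slot starts before Lightning Session ends → Lightning Session and Fireside Slot overlap.
Breakout Talk starts after Lightning Session ends; Lightning Session is clear from here.
Breakout Talk starts after Fireside Slot ends; Fireside Slot is clear from here.
Keynote Presentation starts before Breakout Talk ends → Breakout Talk and Keynote Presentation overlap.
Sponsor Block starts before Breakout Talk ends → Breakout Talk and Sponsor Block overlap.
Sponsor Block starts before Keynote Presentation ends → Keynote Presentation and Sponsor Block overlap.
Overlapping pairs: Breakout Talk & Keynote Presentation, Breakout Talk & Sponsor Block, Fireside Slot & Lightning Session, Keynote Presentation & Sponsor Block — 4 in total.

4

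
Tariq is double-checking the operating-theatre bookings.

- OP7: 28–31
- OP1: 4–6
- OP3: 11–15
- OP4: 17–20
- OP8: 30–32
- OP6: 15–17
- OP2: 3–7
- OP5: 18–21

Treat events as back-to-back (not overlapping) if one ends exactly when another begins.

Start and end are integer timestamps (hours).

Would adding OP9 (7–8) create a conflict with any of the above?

OP2: ends 7 at or before OP9 starts 7 → clear.
OP1: ends 6 at or before OP9 starts 7 → clear.
OP3: starts 11 at or after OP9 ends 8 → clear.
OP6: starts 15 at or after OP9 ends 8 → clear.
OP4: starts 17 at or after OP9 ends 8 → clear.
OP5: starts 18 at or after OP9 ends 8 → clear.
OP7: starts 28 at or after OP9 ends 8 → clear.
OP8: starts 30 at or after OP9 ends 8 → clear.

No — it doesn't clash with anything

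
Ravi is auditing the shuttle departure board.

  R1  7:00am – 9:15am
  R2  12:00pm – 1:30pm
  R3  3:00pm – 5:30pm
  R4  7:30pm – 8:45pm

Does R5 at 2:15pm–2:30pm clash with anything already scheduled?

No — it doesn't clash with anything

R1: ends 9:15am at or before R5 starts 2:15pm → clear.
R2: ends 1:30pm at or before R5 starts 2:15pm → clear.
R3: starts 3:00pm at or after R5 ends 2:30pm → clear.
R4: starts 7:30pm at or after R5 ends 2:30pm → clear.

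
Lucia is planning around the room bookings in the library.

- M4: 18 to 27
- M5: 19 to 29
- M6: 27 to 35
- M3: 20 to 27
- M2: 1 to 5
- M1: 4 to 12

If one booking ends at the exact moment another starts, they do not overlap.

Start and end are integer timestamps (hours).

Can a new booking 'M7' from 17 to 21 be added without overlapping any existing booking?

M2: ends 5 at or before M7 starts 17 → clear.
M1: ends 12 at or before M7 starts 17 → clear.
M4: starts 18 before M7 ends 21, and ends 27 after M7 starts 17 → overlap.
M5: starts 19 before M7 ends 21, and ends 29 after M7 starts 17 → overlap.
M3: starts 20 before M7 ends 21, and ends 27 after M7 starts 17 → overlap.
M6: starts 27 at or after M7 ends 21 → clear.
M7 overlaps M3, M4, M5.

No — it overlaps M3, M4, M5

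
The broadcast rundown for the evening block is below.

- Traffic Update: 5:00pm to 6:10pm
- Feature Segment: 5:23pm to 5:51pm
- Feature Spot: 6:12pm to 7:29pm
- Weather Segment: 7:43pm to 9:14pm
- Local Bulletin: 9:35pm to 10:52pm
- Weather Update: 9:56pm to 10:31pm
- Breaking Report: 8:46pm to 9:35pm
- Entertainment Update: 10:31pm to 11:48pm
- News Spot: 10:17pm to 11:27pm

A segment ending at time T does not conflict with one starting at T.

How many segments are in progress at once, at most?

Sweep the timeline, counting +1 at each start and −1 at each end (ends before starts at a tie):
5:00pm start Traffic Update → 1
5:23pm start Feature Segment → 2
5:51pm end Feature Segment → 1
6:10pm end Traffic Update → 0
6:12pm start Feature Spot → 1
7:29pm end Feature Spot → 0
7:43pm start Weather Segment → 1
8:46pm start Breaking Report → 2
9:14pm end Weather Segment → 1
9:35pm end Breaking Report → 0
9:35pm start Local Bulletin → 1
9:56pm start Weather Update → 2
10:17pm start News Spot → 3
10:31pm end Weather Update → 2
10:31pm start Entertainment Update → 3
10:52pm end Local Bulletin → 2
11:27pm end News Spot → 1
11:48pm end Entertainment Update → 0
Peak is 3, at 10:17pm (Local Bulletin, News Spot, Weather Update).

3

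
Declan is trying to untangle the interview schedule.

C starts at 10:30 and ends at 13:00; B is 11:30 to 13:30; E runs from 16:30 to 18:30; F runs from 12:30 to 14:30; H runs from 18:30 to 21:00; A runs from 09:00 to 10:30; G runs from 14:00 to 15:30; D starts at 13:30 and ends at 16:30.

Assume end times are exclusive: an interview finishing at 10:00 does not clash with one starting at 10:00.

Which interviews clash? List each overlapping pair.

B & C, B & F, C & F, D & F, D & G, F & G

Two intervals overlap when each starts before the other ends.
Sorted by start: A, C, B, F, D, G, E, H.
C starts exactly when A ends (back-to-back, no overlap) — done with A.
B starts before C ends → C and B overlap.
F starts before C ends → C and F overlap.
D starts after C ends — done with C.
F starts before B ends → B and F overlap.
D starts exactly when B ends (back-to-back, no overlap) — done with B.
D starts before F ends → F and D overlap.
G starts before F ends → F and G overlap.
E starts after F ends — done with F.
G starts before D ends → D and G overlap.
E starts exactly when D ends (back-to-back, no overlap) — done with D.
E starts after G ends — done with G.
H starts exactly when E ends (back-to-back, no overlap).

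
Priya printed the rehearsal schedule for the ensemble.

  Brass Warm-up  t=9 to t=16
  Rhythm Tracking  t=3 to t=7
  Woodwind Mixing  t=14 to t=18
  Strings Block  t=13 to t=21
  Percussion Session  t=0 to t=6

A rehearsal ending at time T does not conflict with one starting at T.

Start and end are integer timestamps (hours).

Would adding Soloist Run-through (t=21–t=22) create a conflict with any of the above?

No — it doesn't clash with anything

Percussion Session: ends t=6 at or before Soloist Run-through starts t=21 → clear.
Rhythm Tracking: ends t=7 at or before Soloist Run-through starts t=21 → clear.
Brass Warm-up: ends t=16 at or before Soloist Run-through starts t=21 → clear.
Strings Block: ends t=21 at or before Soloist Run-through starts t=21 → clear.
Woodwind Mixing: ends t=18 at or before Soloist Run-through starts t=21 → clear.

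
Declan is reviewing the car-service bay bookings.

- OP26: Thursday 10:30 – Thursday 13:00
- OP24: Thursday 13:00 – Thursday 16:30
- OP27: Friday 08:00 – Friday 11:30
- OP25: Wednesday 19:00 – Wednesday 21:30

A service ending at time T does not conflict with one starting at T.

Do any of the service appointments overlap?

Sorted by start: OP25, OP26, OP24, OP27.
OP26 starts after OP25 ends — done with OP25.
OP24 starts exactly when OP26 ends (back-to-back, no overlap) — done with OP26.
OP27 starts after OP24 ends.
Every pair is clear; the schedule has no overlaps.

No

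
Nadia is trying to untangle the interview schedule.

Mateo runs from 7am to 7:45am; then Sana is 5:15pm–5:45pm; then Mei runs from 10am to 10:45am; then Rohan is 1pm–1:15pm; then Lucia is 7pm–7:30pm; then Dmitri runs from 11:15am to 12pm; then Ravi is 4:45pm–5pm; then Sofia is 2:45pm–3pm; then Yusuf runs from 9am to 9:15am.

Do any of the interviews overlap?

No

Check each pair: they overlap iff neither finishes before the other starts.
Sorted by start: Mateo, Yusuf, Mei, Dmitri, Rohan, Sofia, Ravi, Sana, Lucia.
Yusuf starts after Mateo ends, so Mateo has no further overlaps.
Mei starts after Yusuf ends, so Yusuf has no further overlaps.
Dmitri starts after Mei ends, so Mei has no further overlaps.
Rohan starts after Dmitri ends, so Dmitri has no further overlaps.
Sofia starts after Rohan ends, so Rohan has no further overlaps.
Ravi starts after Sofia ends, so Sofia has no further overlaps.
Sana starts after Ravi ends, so Ravi has no further overlaps.
Lucia starts after Sana ends.
Every pair is clear; the schedule has no overlaps.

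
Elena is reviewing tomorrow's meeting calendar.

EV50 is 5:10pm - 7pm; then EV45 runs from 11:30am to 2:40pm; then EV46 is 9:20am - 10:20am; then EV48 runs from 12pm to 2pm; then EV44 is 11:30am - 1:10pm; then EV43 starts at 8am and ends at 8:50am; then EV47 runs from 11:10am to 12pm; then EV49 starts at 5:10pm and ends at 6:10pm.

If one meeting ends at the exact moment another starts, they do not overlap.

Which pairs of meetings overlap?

Sorted by start: EV43, EV46, EV47, EV44, EV45, EV48, EV49, EV50.
EV46 starts after EV43 ends, so nothing later overlaps EV43 either.
EV47 starts after EV46 ends, so nothing later overlaps EV46 either.
EV44 starts before EV47 ends → EV47 and EV44 overlap.
EV45 starts before EV47 ends → EV47 and EV45 overlap.
EV48 starts exactly when EV47 ends (back-to-back, no overlap), so nothing later overlaps EV47 either.
EV45 starts before EV44 ends → EV44 and EV45 overlap.
EV48 starts before EV44 ends → EV44 and EV48 overlap.
EV49 starts after EV44 ends, so nothing later overlaps EV44 either.
EV48 starts before EV45 ends → EV45 and EV48 overlap.
EV49 starts after EV45 ends, so nothing later overlaps EV45 either.
EV49 starts after EV48 ends, so nothing later overlaps EV48 either.
EV50 starts before EV49 ends → EV49 and EV50 overlap.

EV44 & EV45, EV44 & EV47, EV44 & EV48, EV45 & EV47, EV45 & EV48, EV49 & EV50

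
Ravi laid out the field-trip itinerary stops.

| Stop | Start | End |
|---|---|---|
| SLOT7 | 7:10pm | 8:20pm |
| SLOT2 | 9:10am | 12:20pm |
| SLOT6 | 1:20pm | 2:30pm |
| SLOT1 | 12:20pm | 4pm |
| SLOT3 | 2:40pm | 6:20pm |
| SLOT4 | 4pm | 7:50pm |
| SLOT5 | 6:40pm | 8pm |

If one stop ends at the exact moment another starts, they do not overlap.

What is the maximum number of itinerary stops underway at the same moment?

3

Sort all start/end points and keep a running count:
9:10am start SLOT2 → 1
12:20pm end SLOT2 → 0
12:20pm start SLOT1 → 1
1:20pm start SLOT6 → 2
2:30pm end SLOT6 → 1
2:40pm start SLOT3 → 2
4pm end SLOT1 → 1
4pm start SLOT4 → 2
6:20pm end SLOT3 → 1
6:40pm start SLOT5 → 2
7:10pm start SLOT7 → 3
7:50pm end SLOT4 → 2
8pm end SLOT5 → 1
8:20pm end SLOT7 → 0
Peak is 3, at 7:10pm (SLOT4, SLOT5, SLOT7).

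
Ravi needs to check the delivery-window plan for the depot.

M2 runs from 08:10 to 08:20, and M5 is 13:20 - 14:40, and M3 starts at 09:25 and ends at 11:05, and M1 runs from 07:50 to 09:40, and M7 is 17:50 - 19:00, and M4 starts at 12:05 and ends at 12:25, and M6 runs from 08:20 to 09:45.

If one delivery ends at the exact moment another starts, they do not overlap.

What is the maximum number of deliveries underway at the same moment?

3

Sort all start/end points and keep a running count:
07:50 start M1 → 1
08:10 start M2 → 2
08:20 end M2 → 1
08:20 start M6 → 2
09:25 start M3 → 3
09:40 end M1 → 2
09:45 end M6 → 1
11:05 end M3 → 0
12:05 start M4 → 1
12:25 end M4 → 0
13:20 start M5 → 1
14:40 end M5 → 0
17:50 start M7 → 1
19:00 end M7 → 0
Peak is 3, at 09:25 (M1, M3, M6).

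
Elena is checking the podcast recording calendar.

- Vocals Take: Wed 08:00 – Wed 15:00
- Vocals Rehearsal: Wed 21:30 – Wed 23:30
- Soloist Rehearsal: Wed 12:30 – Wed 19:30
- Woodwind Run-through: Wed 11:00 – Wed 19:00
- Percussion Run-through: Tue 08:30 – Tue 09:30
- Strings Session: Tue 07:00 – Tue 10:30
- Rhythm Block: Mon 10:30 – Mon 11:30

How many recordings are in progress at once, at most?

3

Walk through starts and ends in time order (an end at T is processed before a start at T):
Mon 10:30 start Rhythm Block → 1
Mon 11:30 end Rhythm Block → 0
Tue 07:00 start Strings Session → 1
Tue 08:30 start Percussion Run-through → 2
Tue 09:30 end Percussion Run-through → 1
Tue 10:30 end Strings Session → 0
Wed 08:00 start Vocals Take → 1
Wed 11:00 start Woodwind Run-through → 2
Wed 12:30 start Soloist Rehearsal → 3
Wed 15:00 end Vocals Take → 2
Wed 19:00 end Woodwind Run-through → 1
Wed 19:30 end Soloist Rehearsal → 0
Wed 21:30 start Vocals Rehearsal → 1
Wed 23:30 end Vocals Rehearsal → 0
Peak is 3, at Wed 12:30 (Soloist Rehearsal, Vocals Take, Woodwind Run-through).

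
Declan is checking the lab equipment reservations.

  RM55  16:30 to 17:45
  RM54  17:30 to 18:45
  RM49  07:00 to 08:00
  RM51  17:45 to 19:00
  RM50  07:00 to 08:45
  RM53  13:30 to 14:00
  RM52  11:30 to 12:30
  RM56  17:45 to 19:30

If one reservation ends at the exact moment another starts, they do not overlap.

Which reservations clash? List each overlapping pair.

Sorted by start: RM49, RM50, RM52, RM53, RM55, RM54, RM51, RM56.
RM50 starts before RM49 ends → RM49 and RM50 overlap.
RM52 starts after RM49 ends, so RM49 has no further overlaps.
RM52 starts after RM50 ends, so RM50 has no further overlaps.
RM53 starts after RM52 ends, so RM52 has no further overlaps.
RM55 starts after RM53 ends, so RM53 has no further overlaps.
RM54 starts before RM55 ends → RM55 and RM54 overlap.
RM51 starts exactly when RM55 ends (back-to-back, no overlap), so RM55 has no further overlaps.
RM51 starts before RM54 ends → RM54 and RM51 overlap.
RM56 starts before RM54 ends → RM54 and RM56 overlap.
RM56 starts before RM51 ends → RM51 and RM56 overlap.

RM49 & RM50, RM51 & RM54, RM51 & RM56, RM54 & RM55, RM54 & RM56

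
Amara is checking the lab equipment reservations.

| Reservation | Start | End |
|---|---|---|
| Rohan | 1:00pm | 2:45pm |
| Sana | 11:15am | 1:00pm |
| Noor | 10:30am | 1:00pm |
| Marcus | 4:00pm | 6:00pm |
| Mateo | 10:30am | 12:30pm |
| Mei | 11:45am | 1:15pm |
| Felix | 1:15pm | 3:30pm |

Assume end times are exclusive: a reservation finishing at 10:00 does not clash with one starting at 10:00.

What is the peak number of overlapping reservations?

4

Sort all start/end points and keep a running count:
10:30am start Mateo → 1
10:30am start Noor → 2
11:15am start Sana → 3
11:45am start Mei → 4
12:30pm end Mateo → 3
1:00pm end Noor → 2
1:00pm end Sana → 1
1:00pm start Rohan → 2
1:15pm end Mei → 1
1:15pm start Felix → 2
2:45pm end Rohan → 1
3:30pm end Felix → 0
4:00pm start Marcus → 1
6:00pm end Marcus → 0
Peak is 4, at 11:45am (Mateo, Mei, Noor, Sana).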